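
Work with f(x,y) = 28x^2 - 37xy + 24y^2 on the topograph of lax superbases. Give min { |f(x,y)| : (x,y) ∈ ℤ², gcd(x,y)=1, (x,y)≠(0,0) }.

translate: b→19 (≡-37 mod 56), so (28,-37,24)→(28,19,15)
flip: (28,19,15)→(15,-19,28)
translate: b→11 (≡-19 mod 30), so (15,-19,28)→(15,11,24)
reduced (well bottom): (15,11,24) with a≤c, −a<b≤a
well minimum = a = 15

15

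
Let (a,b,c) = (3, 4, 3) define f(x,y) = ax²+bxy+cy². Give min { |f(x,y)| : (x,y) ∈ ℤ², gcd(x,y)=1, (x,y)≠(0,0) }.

translate: b→-2 (≡4 mod 6), so (3,4,3)→(3,-2,2)
flip: (3,-2,2)→(2,2,3)
reduced (well bottom): (2,2,3) with a≤c, −a<b≤a
well minimum = a = 2

2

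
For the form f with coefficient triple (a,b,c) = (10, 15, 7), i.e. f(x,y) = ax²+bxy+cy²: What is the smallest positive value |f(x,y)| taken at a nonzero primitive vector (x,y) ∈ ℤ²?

translate: b→-5 (≡15 mod 20), so (10,15,7)→(10,-5,2)
flip: (10,-5,2)→(2,5,10)
translate: b→1 (≡5 mod 4), so (2,5,10)→(2,1,7)
reduced (well bottom): (2,1,7) with a≤c, −a<b≤a
well minimum = a = 2

2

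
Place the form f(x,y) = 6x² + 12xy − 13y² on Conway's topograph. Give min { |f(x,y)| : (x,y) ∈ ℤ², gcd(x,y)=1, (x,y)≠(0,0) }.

river: ρ → (-13,14,5)
river: ρ → (5,16,-10)
river: ρ → (-10,4,11)
river: ρ → (11,18,-3)
river: ρ → (-3,18,11)
river: ρ → (11,4,-10)
river: ρ → (-10,16,5)
river: ρ → (5,14,-13)
river: ρ → (-13,12,6)
river: ρ → (6,12,-13)
closes: descent 0, river 10
min |a| on river = 3

3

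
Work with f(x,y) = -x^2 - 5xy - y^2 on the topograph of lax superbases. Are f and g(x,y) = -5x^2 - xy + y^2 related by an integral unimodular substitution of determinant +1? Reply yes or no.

D₁ = 21, D₂ = 21
river cycle of f (length 2): (-1, 3, 3), (3, 3, -1)
river cycle of g (length 2): (1, 3, -3), (-3, 3, 1)
cycles differ ⇒ inequivalent

no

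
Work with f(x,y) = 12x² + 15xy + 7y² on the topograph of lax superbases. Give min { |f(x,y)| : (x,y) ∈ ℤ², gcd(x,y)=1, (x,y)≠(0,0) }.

translate: b→-9 (≡15 mod 24), so (12,15,7)→(12,-9,4)
flip: (12,-9,4)→(4,9,12)
translate: b→1 (≡9 mod 8), so (4,9,12)→(4,1,7)
reduced (well bottom): (4,1,7) with a≤c, −a<b≤a
well minimum = a = 4

4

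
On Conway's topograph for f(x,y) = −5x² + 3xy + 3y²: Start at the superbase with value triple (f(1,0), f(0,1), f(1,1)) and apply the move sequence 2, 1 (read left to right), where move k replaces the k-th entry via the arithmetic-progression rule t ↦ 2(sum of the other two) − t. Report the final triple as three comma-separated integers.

start (-5,3,1) = (f(1,0),f(0,1),f(1,1))
replace slot 2: 2·((-5)+1) − 3 = -11 → (-5,-11,1)
replace slot 1: 2·((-11)+1) − (-5) = -15 → (-15,-11,1)

-15,-11,1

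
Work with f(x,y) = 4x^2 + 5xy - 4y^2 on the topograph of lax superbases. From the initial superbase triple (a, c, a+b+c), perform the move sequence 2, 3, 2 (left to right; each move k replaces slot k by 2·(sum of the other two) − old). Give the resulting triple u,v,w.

start (4,-4,5) = (f(1,0),f(0,1),f(1,1))
replace slot 2: 2·(4+5) − (-4) = 22 → (4,22,5)
replace slot 3: 2·(4+22) − 5 = 47 → (4,22,47)
replace slot 2: 2·(4+47) − 22 = 80 → (4,80,47)

4,80,47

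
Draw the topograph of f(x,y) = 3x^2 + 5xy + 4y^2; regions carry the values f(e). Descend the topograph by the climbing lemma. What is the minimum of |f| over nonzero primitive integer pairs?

translate: b→-1 (≡5 mod 6), so (3,5,4)→(3,-1,2)
flip: (3,-1,2)→(2,1,3)
reduced (well bottom): (2,1,3) with a≤c, −a<b≤a
well minimum = a = 2

2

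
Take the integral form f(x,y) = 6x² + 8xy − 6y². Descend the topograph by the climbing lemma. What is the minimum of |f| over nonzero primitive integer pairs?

river: ρ → (-6,4,8)
river: ρ → (8,12,-2)
river: ρ → (-2,12,8)
river: ρ → (8,4,-6)
river: ρ → (-6,8,6)
river: ρ → (6,4,-8)
river: ρ → (-8,12,2)
river: ρ → (2,12,-8)
river: ρ → (-8,4,6)
river: ρ → (6,8,-6)
closes: descent 0, river 10
min |a| on river = 2

2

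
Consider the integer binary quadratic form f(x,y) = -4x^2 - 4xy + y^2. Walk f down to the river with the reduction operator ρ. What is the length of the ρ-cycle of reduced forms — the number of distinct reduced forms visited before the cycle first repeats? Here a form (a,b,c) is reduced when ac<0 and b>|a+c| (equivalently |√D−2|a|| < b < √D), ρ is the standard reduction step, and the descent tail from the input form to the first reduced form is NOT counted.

D = 32, ⌊√D⌋ = 5
descent: ρ → (1,4,-4)  [lands on river]
river: ρ → (-4,4,1)
ρ-cycle length = 2 (tail of 1 descent step not counted)

2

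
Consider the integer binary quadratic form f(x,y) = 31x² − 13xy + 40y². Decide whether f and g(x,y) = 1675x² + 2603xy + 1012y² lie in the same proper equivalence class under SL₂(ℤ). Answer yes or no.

D₁ = -4791, D₂ = -4791
f: reduced (well bottom): (31,-13,40) with a≤c, −a<b≤a
g: translate: b→-747 (≡2603 mod 3350), so (1675,2603,1012)→(1675,-747,84)
g: flip: (1675,-747,84)→(84,747,1675)
g: translate: b→75 (≡747 mod 168), so (84,747,1675)→(84,75,31)
g: flip: (84,75,31)→(31,-75,84)
g: translate: b→-13 (≡-75 mod 62), so (31,-75,84)→(31,-13,40)
g: reduced (well bottom): (31,-13,40) with a≤c, −a<b≤a
reduced forms (31, -13, 40) vs (31, -13, 40) ⇒ equivalent

yes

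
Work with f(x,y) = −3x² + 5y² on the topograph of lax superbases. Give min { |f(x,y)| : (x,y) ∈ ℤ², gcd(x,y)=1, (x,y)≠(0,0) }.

descent: ρ → (5,0,-3)
descent: ρ → (-3,6,2)  [lands on river]
river: ρ → (2,6,-3)
closes: descent 2, river 2
min |a| on river = 2

2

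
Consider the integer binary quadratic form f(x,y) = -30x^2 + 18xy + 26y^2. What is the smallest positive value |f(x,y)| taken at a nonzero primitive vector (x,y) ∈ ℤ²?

river: ρ → (26,34,-22)
river: ρ → (-22,54,6)
river: ρ → (6,54,-22)
river: ρ → (-22,34,26)
river: ρ → (26,18,-30)
river: ρ → (-30,42,14)
river: ρ → (14,42,-30)
river: ρ → (-30,18,26)
closes: descent 0, river 8
min |a| on river = 6

6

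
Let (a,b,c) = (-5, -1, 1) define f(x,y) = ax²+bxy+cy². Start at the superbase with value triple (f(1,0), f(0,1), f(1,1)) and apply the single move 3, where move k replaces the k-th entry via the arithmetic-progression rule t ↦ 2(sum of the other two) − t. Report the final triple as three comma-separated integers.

start (-5,1,-5) = (f(1,0),f(0,1),f(1,1))
replace slot 3: 2·((-5)+1) − (-5) = -3 → (-5,1,-3)

-5,1,-3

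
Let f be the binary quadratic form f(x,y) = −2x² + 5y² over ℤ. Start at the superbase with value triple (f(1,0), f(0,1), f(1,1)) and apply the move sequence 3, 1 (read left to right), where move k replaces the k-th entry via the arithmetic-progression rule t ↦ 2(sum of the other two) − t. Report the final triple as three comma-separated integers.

start (-2,5,3) = (f(1,0),f(0,1),f(1,1))
replace slot 3: 2·((-2)+5) − 3 = 3 → (-2,5,3)
replace slot 1: 2·(5+3) − (-2) = 18 → (18,5,3)

18,5,3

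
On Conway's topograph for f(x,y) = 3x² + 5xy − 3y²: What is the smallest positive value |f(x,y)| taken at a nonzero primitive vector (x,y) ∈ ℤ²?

river: ρ → (-3,7,1)
river: ρ → (1,7,-3)
river: ρ → (-3,5,3)
river: ρ → (3,7,-1)
river: ρ → (-1,7,3)
river: ρ → (3,5,-3)
closes: descent 0, river 6
min |a| on river = 1

1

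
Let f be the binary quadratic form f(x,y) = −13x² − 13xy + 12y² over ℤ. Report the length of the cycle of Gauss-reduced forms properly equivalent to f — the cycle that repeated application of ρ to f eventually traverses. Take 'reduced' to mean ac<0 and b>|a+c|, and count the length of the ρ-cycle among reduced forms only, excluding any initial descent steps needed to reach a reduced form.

D = 793, ⌊√D⌋ = 28
descent: ρ → (12,13,-13)  [lands on river]
river: ρ → (-13,13,12)
river: ρ → (12,11,-14)
river: ρ → (-14,17,9)
river: ρ → (9,19,-12)
river: ρ → (-12,5,16)
river: ρ → (16,27,-1)
river: ρ → (-1,27,16)
river: ρ → (16,5,-12)
river: ρ → (-12,19,9)
river: ρ → (9,17,-14)
river: ρ → (-14,11,12)
ρ-cycle length = 12 (tail of 1 descent step not counted)

12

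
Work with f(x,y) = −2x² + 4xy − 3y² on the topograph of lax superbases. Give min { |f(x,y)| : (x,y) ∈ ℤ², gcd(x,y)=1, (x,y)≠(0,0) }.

translate: b→0 (≡-4 mod 4), so (2,-4,3)→(2,0,1)
flip: (2,0,1)→(1,0,2)
reduced (well bottom): (1,0,2) with a≤c, −a<b≤a
well minimum |f| = |-1| = 1 (negative-definite)

1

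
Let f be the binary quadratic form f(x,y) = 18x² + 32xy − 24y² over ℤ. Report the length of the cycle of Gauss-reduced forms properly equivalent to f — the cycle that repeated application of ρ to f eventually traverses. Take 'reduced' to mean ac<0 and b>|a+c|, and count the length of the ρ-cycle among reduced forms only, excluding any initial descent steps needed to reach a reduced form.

D = 2752, ⌊√D⌋ = 52
river: ρ → (-24,16,26)
river: ρ → (26,36,-14)
river: ρ → (-14,48,8)
river: ρ → (8,48,-14)
river: ρ → (-14,36,26)
river: ρ → (26,16,-24)
river: ρ → (-24,32,18)
river: ρ → (18,40,-16)
river: ρ → (-16,24,34)
river: ρ → (34,44,-6)
river: ρ → (-6,52,2)
river: ρ → (2,52,-6)
river: ρ → (-6,44,34)
river: ρ → (34,24,-16)
river: ρ → (-16,40,18)
river: ρ → (18,32,-24)
ρ-cycle length = 16 (tail of 0 descent steps not counted)

16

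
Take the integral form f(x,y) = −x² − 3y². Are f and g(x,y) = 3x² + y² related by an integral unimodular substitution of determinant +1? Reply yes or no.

D₁ = -12, D₂ = -12
f is negative-definite; reduce −f:
−f: reduced (well bottom): (1,0,3) with a≤c, −a<b≤a
flip sign back: reduced form of f is (-1,0,-3)
g: flip: (3,0,1)→(1,0,3)
g: reduced (well bottom): (1,0,3) with a≤c, −a<b≤a
reduced forms (-1, 0, -3) vs (1, 0, 3) ⇒ inequivalent

no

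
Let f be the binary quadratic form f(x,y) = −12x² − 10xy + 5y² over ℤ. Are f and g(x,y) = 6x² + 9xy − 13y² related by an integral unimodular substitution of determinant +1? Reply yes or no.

D₁ = 340, D₂ = 393
discriminants differ ⇒ not SL₂(ℤ)-equivalent

no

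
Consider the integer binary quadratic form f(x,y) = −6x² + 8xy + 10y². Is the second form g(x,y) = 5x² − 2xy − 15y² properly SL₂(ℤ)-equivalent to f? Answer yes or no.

D₁ = 304, D₂ = 304
river cycle of f (length 6): (10, 12, -4), (-4, 12, 10), (10, 8, -6), (-6, 16, 2), (2, 16, -6), (-6, 8, 10)
river cycle of g (length 12): (5, 8, -12), (-12, 16, 1), (1, 16, -12), (-12, 8, 5), (5, 12, -8), (-8, 4, 9), (9, 14, -3), (-3, 16, 4), (4, 16, -3), (-3, 14, 9), … (2 more)
cycles differ ⇒ inequivalent

no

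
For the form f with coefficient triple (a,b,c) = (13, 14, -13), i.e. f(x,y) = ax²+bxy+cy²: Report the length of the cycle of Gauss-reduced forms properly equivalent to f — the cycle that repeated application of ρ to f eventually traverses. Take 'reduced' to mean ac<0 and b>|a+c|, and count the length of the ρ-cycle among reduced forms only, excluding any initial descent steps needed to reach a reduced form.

D = 872, ⌊√D⌋ = 29
river: ρ → (-13,12,14)
river: ρ → (14,16,-11)
river: ρ → (-11,28,2)
river: ρ → (2,28,-11)
river: ρ → (-11,16,14)
river: ρ → (14,12,-13)
river: ρ → (-13,14,13)
river: ρ → (13,12,-14)
river: ρ → (-14,16,11)
river: ρ → (11,28,-2)
river: ρ → (-2,28,11)
river: ρ → (11,16,-14)
river: ρ → (-14,12,13)
river: ρ → (13,14,-13)
ρ-cycle length = 14 (tail of 0 descent steps not counted)

14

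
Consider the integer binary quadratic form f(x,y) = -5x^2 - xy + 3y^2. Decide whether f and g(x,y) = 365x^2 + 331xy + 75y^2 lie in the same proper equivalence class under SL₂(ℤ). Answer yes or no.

D₁ = 61, D₂ = 61
river cycle of f (length 6): (3, 7, -1), (-1, 7, 3), (3, 5, -3), (-3, 7, 1), (1, 7, -3), (-3, 5, 3)
river cycle of g (length 6): (3, 7, -1), (-1, 7, 3), (3, 5, -3), (-3, 7, 1), (1, 7, -3), (-3, 5, 3)
cycles coincide ⇒ equivalent

yes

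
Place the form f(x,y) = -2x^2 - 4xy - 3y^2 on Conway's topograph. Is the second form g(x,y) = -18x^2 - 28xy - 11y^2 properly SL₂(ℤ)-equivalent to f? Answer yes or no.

D₁ = -8, D₂ = -8
f is negative-definite; reduce −f:
−f: translate: b→0 (≡4 mod 4), so (2,4,3)→(2,0,1)
−f: flip: (2,0,1)→(1,0,2)
−f: reduced (well bottom): (1,0,2) with a≤c, −a<b≤a
flip sign back: reduced form of f is (-1,0,-2)
g is negative-definite; reduce −g:
−g: translate: b→-8 (≡28 mod 36), so (18,28,11)→(18,-8,1)
−g: flip: (18,-8,1)→(1,8,18)
−g: translate: b→0 (≡8 mod 2), so (1,8,18)→(1,0,2)
−g: reduced (well bottom): (1,0,2) with a≤c, −a<b≤a
flip sign back: reduced form of g is (-1,0,-2)
reduced forms (-1, 0, -2) vs (-1, 0, -2) ⇒ equivalent

yes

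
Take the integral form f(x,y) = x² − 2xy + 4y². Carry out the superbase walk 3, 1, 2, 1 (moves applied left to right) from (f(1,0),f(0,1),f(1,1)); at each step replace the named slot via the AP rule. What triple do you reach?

start (1,4,3) = (f(1,0),f(0,1),f(1,1))
replace slot 3: 2·(1+4) − 3 = 7 → (1,4,7)
replace slot 1: 2·(4+7) − 1 = 21 → (21,4,7)
replace slot 2: 2·(21+7) − 4 = 52 → (21,52,7)
replace slot 1: 2·(52+7) − 21 = 97 → (97,52,7)

97,52,7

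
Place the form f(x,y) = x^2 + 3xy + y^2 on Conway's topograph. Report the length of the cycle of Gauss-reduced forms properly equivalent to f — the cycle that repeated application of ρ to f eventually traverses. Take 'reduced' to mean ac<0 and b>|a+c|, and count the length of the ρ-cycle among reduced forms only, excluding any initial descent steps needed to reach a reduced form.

D = 5, ⌊√D⌋ = 2
descent: ρ → (1,1,-1)  [lands on river]
river: ρ → (-1,1,1)
ρ-cycle length = 2 (tail of 1 descent step not counted)

2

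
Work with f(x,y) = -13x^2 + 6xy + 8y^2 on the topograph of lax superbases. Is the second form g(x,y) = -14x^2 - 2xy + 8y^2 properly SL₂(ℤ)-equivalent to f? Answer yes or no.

D₁ = 452, D₂ = 452
river cycle of f (length 18): (8, 10, -11), (-11, 12, 7), (7, 16, -7), (-7, 12, 11), (11, 10, -8), (-8, 6, 13), (13, 20, -1), (-1, 20, 13), (13, 6, -8), (-8, 10, 11), … (8 more)
river cycle of g (length 14): (8, 18, -4), (-4, 14, 16), (16, 18, -2), (-2, 18, 16), (16, 14, -4), (-4, 18, 8), (8, 14, -8), (-8, 18, 4), (4, 14, -16), (-16, 18, 2), … (4 more)
cycles differ ⇒ inequivalent

no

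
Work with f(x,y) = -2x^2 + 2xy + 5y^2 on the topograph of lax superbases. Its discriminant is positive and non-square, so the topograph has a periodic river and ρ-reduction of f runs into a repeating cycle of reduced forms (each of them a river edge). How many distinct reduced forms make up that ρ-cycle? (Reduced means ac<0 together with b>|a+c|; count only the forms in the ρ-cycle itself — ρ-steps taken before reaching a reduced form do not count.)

D = 44, ⌊√D⌋ = 6
descent: ρ → (5,-2,-2)
descent: ρ → (-2,6,1)  [lands on river]
river: ρ → (1,6,-2)
ρ-cycle length = 2 (tail of 2 descent steps not counted)

2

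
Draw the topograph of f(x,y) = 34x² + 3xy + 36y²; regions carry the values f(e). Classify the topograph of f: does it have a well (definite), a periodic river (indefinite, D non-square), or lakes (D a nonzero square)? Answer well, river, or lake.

D = b²−4ac = 3² − 4·34·36 = -4887
D < 0 ⇒ definite ⇒ every region one sign ⇒ single well

well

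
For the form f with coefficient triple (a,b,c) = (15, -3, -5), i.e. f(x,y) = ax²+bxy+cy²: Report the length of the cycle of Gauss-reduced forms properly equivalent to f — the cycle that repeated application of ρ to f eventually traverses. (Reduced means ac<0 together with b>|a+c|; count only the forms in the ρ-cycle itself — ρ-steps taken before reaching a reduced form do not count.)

D = 309, ⌊√D⌋ = 17
descent: ρ → (-5,13,7)  [lands on river]
river: ρ → (7,15,-3)
river: ρ → (-3,15,7)
river: ρ → (7,13,-5)
river: ρ → (-5,17,1)
river: ρ → (1,17,-5)
ρ-cycle length = 6 (tail of 1 descent step not counted)

6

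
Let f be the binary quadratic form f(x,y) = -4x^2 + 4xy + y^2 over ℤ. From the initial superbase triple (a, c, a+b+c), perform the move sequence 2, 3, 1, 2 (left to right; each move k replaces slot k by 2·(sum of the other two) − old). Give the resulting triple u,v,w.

start (-4,1,1) = (f(1,0),f(0,1),f(1,1))
replace slot 2: 2·((-4)+1) − 1 = -7 → (-4,-7,1)
replace slot 3: 2·((-4)+(-7)) − 1 = -23 → (-4,-7,-23)
replace slot 1: 2·((-7)+(-23)) − (-4) = -56 → (-56,-7,-23)
replace slot 2: 2·((-56)+(-23)) − (-7) = -151 → (-56,-151,-23)

-56,-151,-23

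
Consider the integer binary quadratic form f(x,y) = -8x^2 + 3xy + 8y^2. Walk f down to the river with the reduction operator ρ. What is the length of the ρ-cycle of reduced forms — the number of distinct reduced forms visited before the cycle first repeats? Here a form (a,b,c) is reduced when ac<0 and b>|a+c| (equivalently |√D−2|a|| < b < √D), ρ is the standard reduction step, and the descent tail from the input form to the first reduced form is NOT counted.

D = 265, ⌊√D⌋ = 16
river: ρ → (8,13,-3)
river: ρ → (-3,11,12)
river: ρ → (12,13,-2)
river: ρ → (-2,15,5)
river: ρ → (5,15,-2)
river: ρ → (-2,13,12)
river: ρ → (12,11,-3)
river: ρ → (-3,13,8)
river: ρ → (8,3,-8)
river: ρ → (-8,13,3)
river: ρ → (3,11,-12)
river: ρ → (-12,13,2)
river: ρ → (2,15,-5)
river: ρ → (-5,15,2)
river: ρ → (2,13,-12)
river: ρ → (-12,11,3)
river: ρ → (3,13,-8)
river: ρ → (-8,3,8)
ρ-cycle length = 18 (tail of 0 descent steps not counted)

18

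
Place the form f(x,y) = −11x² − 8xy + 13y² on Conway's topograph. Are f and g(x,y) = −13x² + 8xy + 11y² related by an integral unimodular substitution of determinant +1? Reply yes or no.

D₁ = 636, D₂ = 636
river cycle of f (length 10): (13, 8, -11), (-11, 14, 10), (10, 6, -15), (-15, 24, 1), (1, 24, -15), (-15, 6, 10), (10, 14, -11), (-11, 8, 13), (13, 18, -6), (-6, 18, 13)
river cycle of g (length 10): (11, 14, -10), (-10, 6, 15), (15, 24, -1), (-1, 24, 15), (15, 6, -10), (-10, 14, 11), (11, 8, -13), (-13, 18, 6), (6, 18, -13), (-13, 8, 11)
cycles differ ⇒ inequivalent

no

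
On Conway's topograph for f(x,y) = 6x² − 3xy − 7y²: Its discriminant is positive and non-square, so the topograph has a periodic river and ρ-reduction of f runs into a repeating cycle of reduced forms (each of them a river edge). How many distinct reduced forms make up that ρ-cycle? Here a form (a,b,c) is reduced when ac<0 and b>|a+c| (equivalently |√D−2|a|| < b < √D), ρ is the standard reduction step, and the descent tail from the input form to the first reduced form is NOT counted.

D = 177, ⌊√D⌋ = 13
descent: ρ → (-7,3,6)  [lands on river]
river: ρ → (6,9,-4)
river: ρ → (-4,7,8)
river: ρ → (8,9,-3)
river: ρ → (-3,9,8)
river: ρ → (8,7,-4)
river: ρ → (-4,9,6)
river: ρ → (6,3,-7)
river: ρ → (-7,11,2)
river: ρ → (2,13,-1)
river: ρ → (-1,13,2)
river: ρ → (2,11,-7)
ρ-cycle length = 12 (tail of 1 descent step not counted)

12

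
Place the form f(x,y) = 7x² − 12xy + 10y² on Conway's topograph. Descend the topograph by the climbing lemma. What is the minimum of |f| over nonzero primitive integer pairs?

translate: b→2 (≡-12 mod 14), so (7,-12,10)→(7,2,5)
flip: (7,2,5)→(5,-2,7)
reduced (well bottom): (5,-2,7) with a≤c, −a<b≤a
well minimum = a = 5

5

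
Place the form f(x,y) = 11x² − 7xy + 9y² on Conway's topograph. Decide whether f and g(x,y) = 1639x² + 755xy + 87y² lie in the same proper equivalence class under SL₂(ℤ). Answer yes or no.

D₁ = -347, D₂ = -347
f: flip: (11,-7,9)→(9,7,11)
f: reduced (well bottom): (9,7,11) with a≤c, −a<b≤a
g: flip: (1639,755,87)→(87,-755,1639)
g: translate: b→-59 (≡-755 mod 174), so (87,-755,1639)→(87,-59,11)
g: flip: (87,-59,11)→(11,59,87)
g: translate: b→-7 (≡59 mod 22), so (11,59,87)→(11,-7,9)
g: flip: (11,-7,9)→(9,7,11)
g: reduced (well bottom): (9,7,11) with a≤c, −a<b≤a
reduced forms (9, 7, 11) vs (9, 7, 11) ⇒ equivalent

yes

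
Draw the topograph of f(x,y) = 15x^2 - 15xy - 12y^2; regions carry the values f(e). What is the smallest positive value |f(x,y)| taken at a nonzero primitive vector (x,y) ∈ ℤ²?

descent: ρ → (-12,15,15)  [lands on river]
river: ρ → (15,15,-12)
river: ρ → (-12,9,18)
river: ρ → (18,27,-3)
river: ρ → (-3,27,18)
river: ρ → (18,9,-12)
closes: descent 1, river 6
min |a| on river = 3

3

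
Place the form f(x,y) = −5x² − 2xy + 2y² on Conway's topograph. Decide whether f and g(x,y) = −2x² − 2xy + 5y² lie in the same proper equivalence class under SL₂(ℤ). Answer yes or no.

D₁ = 44, D₂ = 44
river cycle of f (length 2): (2, 6, -1), (-1, 6, 2)
river cycle of g (length 2): (-2, 6, 1), (1, 6, -2)
cycles differ ⇒ inequivalent

no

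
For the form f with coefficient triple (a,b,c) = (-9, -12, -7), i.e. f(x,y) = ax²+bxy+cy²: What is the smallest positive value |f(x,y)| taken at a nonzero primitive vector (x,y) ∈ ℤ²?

translate: b→-6 (≡12 mod 18), so (9,12,7)→(9,-6,4)
flip: (9,-6,4)→(4,6,9)
translate: b→-2 (≡6 mod 8), so (4,6,9)→(4,-2,7)
reduced (well bottom): (4,-2,7) with a≤c, −a<b≤a
well minimum |f| = |-4| = 4 (negative-definite)

4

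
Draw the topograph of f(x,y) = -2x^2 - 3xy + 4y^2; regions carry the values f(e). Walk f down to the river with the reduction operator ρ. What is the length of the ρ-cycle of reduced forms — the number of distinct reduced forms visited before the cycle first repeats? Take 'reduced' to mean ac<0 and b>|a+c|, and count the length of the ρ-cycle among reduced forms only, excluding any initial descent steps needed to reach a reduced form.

D = 41, ⌊√D⌋ = 6
descent: ρ → (4,3,-2)  [lands on river]
river: ρ → (-2,5,2)
river: ρ → (2,3,-4)
river: ρ → (-4,5,1)
river: ρ → (1,5,-4)
river: ρ → (-4,3,2)
river: ρ → (2,5,-2)
river: ρ → (-2,3,4)
river: ρ → (4,5,-1)
river: ρ → (-1,5,4)
ρ-cycle length = 10 (tail of 1 descent step not counted)

10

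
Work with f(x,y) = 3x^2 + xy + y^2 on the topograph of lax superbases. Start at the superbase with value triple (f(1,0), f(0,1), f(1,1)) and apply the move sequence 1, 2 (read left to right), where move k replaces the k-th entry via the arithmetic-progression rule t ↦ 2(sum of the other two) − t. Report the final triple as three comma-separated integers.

start (3,1,5) = (f(1,0),f(0,1),f(1,1))
replace slot 1: 2·(1+5) − 3 = 9 → (9,1,5)
replace slot 2: 2·(9+5) − 1 = 27 → (9,27,5)

9,27,5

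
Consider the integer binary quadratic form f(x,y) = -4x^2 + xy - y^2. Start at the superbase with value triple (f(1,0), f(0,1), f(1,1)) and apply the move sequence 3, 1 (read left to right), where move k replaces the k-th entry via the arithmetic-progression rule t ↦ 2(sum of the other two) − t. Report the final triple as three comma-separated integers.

start (-4,-1,-4) = (f(1,0),f(0,1),f(1,1))
replace slot 3: 2·((-4)+(-1)) − (-4) = -6 → (-4,-1,-6)
replace slot 1: 2·((-1)+(-6)) − (-4) = -10 → (-10,-1,-6)

-10,-1,-6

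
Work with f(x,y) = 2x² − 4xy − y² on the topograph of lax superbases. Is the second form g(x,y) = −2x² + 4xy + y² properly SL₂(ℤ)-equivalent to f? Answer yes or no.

D₁ = 24, D₂ = 24
river cycle of f (length 2): (-1, 4, 2), (2, 4, -1)
river cycle of g (length 2): (1, 4, -2), (-2, 4, 1)
cycles differ ⇒ inequivalent

no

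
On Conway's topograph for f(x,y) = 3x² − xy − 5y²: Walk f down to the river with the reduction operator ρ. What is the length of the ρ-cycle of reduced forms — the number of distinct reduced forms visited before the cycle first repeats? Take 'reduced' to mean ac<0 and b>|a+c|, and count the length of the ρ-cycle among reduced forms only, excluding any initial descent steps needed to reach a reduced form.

D = 61, ⌊√D⌋ = 7
descent: ρ → (-5,1,3)
descent: ρ → (3,5,-3)  [lands on river]
river: ρ → (-3,7,1)
river: ρ → (1,7,-3)
river: ρ → (-3,5,3)
river: ρ → (3,7,-1)
river: ρ → (-1,7,3)
ρ-cycle length = 6 (tail of 2 descent steps not counted)

6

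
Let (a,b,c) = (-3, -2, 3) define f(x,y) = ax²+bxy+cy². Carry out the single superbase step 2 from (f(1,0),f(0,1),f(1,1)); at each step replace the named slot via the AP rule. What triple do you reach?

start (-3,3,-2) = (f(1,0),f(0,1),f(1,1))
replace slot 2: 2·((-3)+(-2)) − 3 = -13 → (-3,-13,-2)

-3,-13,-2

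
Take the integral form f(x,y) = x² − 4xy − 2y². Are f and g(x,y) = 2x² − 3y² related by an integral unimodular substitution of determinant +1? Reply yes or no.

D₁ = 24, D₂ = 24
river cycle of f (length 2): (-2, 4, 1), (1, 4, -2)
river cycle of g (length 2): (2, 4, -1), (-1, 4, 2)
cycles differ ⇒ inequivalent

no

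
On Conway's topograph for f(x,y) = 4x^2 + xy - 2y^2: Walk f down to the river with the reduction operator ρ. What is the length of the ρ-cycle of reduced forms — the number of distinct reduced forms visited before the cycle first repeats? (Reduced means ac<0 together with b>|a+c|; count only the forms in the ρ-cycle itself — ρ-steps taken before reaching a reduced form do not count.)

D = 33, ⌊√D⌋ = 5
descent: ρ → (-2,3,3)  [lands on river]
river: ρ → (3,3,-2)
river: ρ → (-2,5,1)
river: ρ → (1,5,-2)
ρ-cycle length = 4 (tail of 1 descent step not counted)

4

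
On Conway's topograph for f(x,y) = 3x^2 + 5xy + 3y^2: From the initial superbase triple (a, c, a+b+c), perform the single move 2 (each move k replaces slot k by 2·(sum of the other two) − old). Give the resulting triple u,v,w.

start (3,3,11) = (f(1,0),f(0,1),f(1,1))
replace slot 2: 2·(3+11) − 3 = 25 → (3,25,11)

3,25,11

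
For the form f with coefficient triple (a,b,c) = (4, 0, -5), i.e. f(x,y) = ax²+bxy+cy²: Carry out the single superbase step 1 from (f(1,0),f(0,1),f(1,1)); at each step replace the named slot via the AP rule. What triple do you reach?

start (4,-5,-1) = (f(1,0),f(0,1),f(1,1))
replace slot 1: 2·((-5)+(-1)) − 4 = -16 → (-16,-5,-1)

-16,-5,-1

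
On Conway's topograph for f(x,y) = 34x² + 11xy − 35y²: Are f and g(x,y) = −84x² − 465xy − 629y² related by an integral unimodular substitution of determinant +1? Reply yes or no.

D₁ = 4881, D₂ = 4881
river cycle of f (length 86): (-35, 59, 10), (10, 61, -29), (-29, 55, 16), (16, 41, -50), (-50, 59, 7), (7, 67, -14), (-14, 45, 51), (51, 57, -8), (-8, 55, 58), (58, 61, -5), … (76 more)
river cycle of g (length 86): (10, 61, -29), (-29, 55, 16), (16, 41, -50), (-50, 59, 7), (7, 67, -14), (-14, 45, 51), (51, 57, -8), (-8, 55, 58), (58, 61, -5), (-5, 69, 6), … (76 more)
cycles coincide ⇒ equivalent

yes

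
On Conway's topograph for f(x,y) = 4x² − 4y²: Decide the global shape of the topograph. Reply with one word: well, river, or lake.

D = b²−4ac = 0² − 4·4·(-4) = 64
D = 8² is a perfect square ⇒ form factors over ℤ ⇒ lakes

lake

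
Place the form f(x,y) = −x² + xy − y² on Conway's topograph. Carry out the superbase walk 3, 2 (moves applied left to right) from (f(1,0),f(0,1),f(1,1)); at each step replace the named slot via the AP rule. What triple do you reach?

start (-1,-1,-1) = (f(1,0),f(0,1),f(1,1))
replace slot 3: 2·((-1)+(-1)) − (-1) = -3 → (-1,-1,-3)
replace slot 2: 2·((-1)+(-3)) − (-1) = -7 → (-1,-7,-3)

-1,-7,-3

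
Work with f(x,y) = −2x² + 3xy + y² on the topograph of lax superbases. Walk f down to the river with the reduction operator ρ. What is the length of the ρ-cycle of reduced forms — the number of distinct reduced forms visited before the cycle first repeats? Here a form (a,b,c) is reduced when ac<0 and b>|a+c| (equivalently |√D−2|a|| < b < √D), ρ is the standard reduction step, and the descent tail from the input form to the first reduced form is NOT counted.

D = 17, ⌊√D⌋ = 4
river: ρ → (1,3,-2)
river: ρ → (-2,1,2)
river: ρ → (2,3,-1)
river: ρ → (-1,3,2)
river: ρ → (2,1,-2)
river: ρ → (-2,3,1)
ρ-cycle length = 6 (tail of 0 descent steps not counted)

6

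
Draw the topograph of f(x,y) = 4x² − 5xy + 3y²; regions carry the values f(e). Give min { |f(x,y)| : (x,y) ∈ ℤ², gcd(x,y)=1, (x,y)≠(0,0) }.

translate: b→3 (≡-5 mod 8), so (4,-5,3)→(4,3,2)
flip: (4,3,2)→(2,-3,4)
translate: b→1 (≡-3 mod 4), so (2,-3,4)→(2,1,3)
reduced (well bottom): (2,1,3) with a≤c, −a<b≤a
well minimum = a = 2

2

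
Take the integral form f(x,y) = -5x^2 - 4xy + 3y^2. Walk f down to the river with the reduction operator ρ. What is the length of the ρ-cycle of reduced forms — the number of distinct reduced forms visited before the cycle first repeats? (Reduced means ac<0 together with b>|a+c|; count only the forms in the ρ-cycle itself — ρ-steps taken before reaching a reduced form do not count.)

D = 76, ⌊√D⌋ = 8
descent: ρ → (3,4,-5)  [lands on river]
river: ρ → (-5,6,2)
river: ρ → (2,6,-5)
river: ρ → (-5,4,3)
river: ρ → (3,8,-1)
river: ρ → (-1,8,3)
ρ-cycle length = 6 (tail of 1 descent step not counted)

6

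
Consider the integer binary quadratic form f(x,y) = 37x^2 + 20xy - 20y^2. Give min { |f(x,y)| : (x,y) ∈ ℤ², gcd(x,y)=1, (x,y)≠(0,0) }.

river: ρ → (-20,20,37)
river: ρ → (37,54,-3)
river: ρ → (-3,54,37)
river: ρ → (37,20,-20)
closes: descent 0, river 4
min |a| on river = 3

3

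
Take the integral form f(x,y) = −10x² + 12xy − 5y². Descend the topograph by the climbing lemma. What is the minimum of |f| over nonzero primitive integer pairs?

translate: b→8 (≡-12 mod 20), so (10,-12,5)→(10,8,3)
flip: (10,8,3)→(3,-8,10)
translate: b→-2 (≡-8 mod 6), so (3,-8,10)→(3,-2,5)
reduced (well bottom): (3,-2,5) with a≤c, −a<b≤a
well minimum |f| = |-3| = 3 (negative-definite)

3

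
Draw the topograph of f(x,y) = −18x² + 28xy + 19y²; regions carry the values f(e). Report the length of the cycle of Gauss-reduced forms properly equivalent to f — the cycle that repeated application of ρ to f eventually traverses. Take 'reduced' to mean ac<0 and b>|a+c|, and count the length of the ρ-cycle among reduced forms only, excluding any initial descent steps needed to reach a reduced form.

D = 2152, ⌊√D⌋ = 46
river: ρ → (19,10,-27)
river: ρ → (-27,44,2)
river: ρ → (2,44,-27)
river: ρ → (-27,10,19)
river: ρ → (19,28,-18)
river: ρ → (-18,44,3)
river: ρ → (3,46,-3)
river: ρ → (-3,44,18)
river: ρ → (18,28,-19)
river: ρ → (-19,10,27)
river: ρ → (27,44,-2)
river: ρ → (-2,44,27)
river: ρ → (27,10,-19)
river: ρ → (-19,28,18)
river: ρ → (18,44,-3)
river: ρ → (-3,46,3)
river: ρ → (3,44,-18)
river: ρ → (-18,28,19)
ρ-cycle length = 18 (tail of 0 descent steps not counted)

18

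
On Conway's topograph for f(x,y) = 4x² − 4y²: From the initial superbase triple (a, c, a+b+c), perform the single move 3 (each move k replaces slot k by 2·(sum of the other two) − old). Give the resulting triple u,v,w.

start (4,-4,0) = (f(1,0),f(0,1),f(1,1))
replace slot 3: 2·(4+(-4)) − 0 = 0 → (4,-4,0)

4,-4,0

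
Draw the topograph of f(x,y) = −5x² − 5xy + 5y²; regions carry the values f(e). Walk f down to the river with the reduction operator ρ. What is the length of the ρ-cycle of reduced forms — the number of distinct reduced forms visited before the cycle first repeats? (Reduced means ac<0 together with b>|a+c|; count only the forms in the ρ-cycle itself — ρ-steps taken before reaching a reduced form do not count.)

D = 125, ⌊√D⌋ = 11
descent: ρ → (5,5,-5)  [lands on river]
river: ρ → (-5,5,5)
ρ-cycle length = 2 (tail of 1 descent step not counted)

2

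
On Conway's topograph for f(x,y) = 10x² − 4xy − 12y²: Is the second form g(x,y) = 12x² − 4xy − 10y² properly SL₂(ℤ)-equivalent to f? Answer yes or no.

D₁ = 496, D₂ = 496
river cycle of f (length 8): (-12, 4, 10), (10, 16, -6), (-6, 20, 4), (4, 20, -6), (-6, 16, 10), (10, 4, -12), (-12, 20, 2), (2, 20, -12)
river cycle of g (length 8): (-10, 4, 12), (12, 20, -2), (-2, 20, 12), (12, 4, -10), (-10, 16, 6), (6, 20, -4), (-4, 20, 6), (6, 16, -10)
cycles differ ⇒ inequivalent

no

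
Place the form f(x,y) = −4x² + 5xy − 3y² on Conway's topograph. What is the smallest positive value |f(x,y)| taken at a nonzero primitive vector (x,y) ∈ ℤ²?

translate: b→3 (≡-5 mod 8), so (4,-5,3)→(4,3,2)
flip: (4,3,2)→(2,-3,4)
translate: b→1 (≡-3 mod 4), so (2,-3,4)→(2,1,3)
reduced (well bottom): (2,1,3) with a≤c, −a<b≤a
well minimum |f| = |-2| = 2 (negative-definite)

2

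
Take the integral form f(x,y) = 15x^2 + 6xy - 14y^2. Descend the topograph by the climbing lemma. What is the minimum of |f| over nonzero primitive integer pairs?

river: ρ → (-14,22,7)
river: ρ → (7,20,-17)
river: ρ → (-17,14,10)
river: ρ → (10,26,-5)
river: ρ → (-5,24,15)
river: ρ → (15,6,-14)
closes: descent 0, river 6
min |a| on river = 5

5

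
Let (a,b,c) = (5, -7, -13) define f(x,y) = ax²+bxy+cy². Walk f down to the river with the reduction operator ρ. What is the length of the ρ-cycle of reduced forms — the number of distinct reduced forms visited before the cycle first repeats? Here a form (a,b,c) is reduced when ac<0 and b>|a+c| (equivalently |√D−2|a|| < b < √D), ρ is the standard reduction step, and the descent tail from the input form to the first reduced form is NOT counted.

D = 309, ⌊√D⌋ = 17
descent: ρ → (-13,7,5)
descent: ρ → (5,13,-7)  [lands on river]
river: ρ → (-7,15,3)
river: ρ → (3,15,-7)
river: ρ → (-7,13,5)
river: ρ → (5,17,-1)
river: ρ → (-1,17,5)
ρ-cycle length = 6 (tail of 2 descent steps not counted)

6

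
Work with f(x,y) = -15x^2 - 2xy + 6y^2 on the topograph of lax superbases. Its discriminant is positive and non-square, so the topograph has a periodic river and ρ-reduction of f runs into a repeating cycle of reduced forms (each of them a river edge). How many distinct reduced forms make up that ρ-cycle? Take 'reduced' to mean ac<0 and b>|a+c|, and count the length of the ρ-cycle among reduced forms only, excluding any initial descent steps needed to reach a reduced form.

D = 364, ⌊√D⌋ = 19
descent: ρ → (6,14,-7)  [lands on river]
river: ρ → (-7,14,6)
river: ρ → (6,10,-11)
river: ρ → (-11,12,5)
river: ρ → (5,18,-2)
river: ρ → (-2,18,5)
river: ρ → (5,12,-11)
river: ρ → (-11,10,6)
ρ-cycle length = 8 (tail of 1 descent step not counted)

8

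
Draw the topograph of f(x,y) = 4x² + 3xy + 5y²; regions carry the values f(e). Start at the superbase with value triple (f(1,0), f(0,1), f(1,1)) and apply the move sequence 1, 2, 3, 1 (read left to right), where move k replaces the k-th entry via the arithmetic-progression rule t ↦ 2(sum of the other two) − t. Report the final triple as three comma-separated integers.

start (4,5,12) = (f(1,0),f(0,1),f(1,1))
replace slot 1: 2·(5+12) − 4 = 30 → (30,5,12)
replace slot 2: 2·(30+12) − 5 = 79 → (30,79,12)
replace slot 3: 2·(30+79) − 12 = 206 → (30,79,206)
replace slot 1: 2·(79+206) − 30 = 540 → (540,79,206)

540,79,206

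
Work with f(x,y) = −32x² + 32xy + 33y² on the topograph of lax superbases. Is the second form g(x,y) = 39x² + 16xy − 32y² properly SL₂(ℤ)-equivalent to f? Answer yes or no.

D₁ = 5248, D₂ = 5248
river cycle of f (length 16): (33, 34, -31), (-31, 28, 36), (36, 44, -23), (-23, 48, 32), (32, 16, -39), (-39, 62, 9), (9, 64, -32), (-32, 64, 9), (9, 62, -39), (-39, 16, 32), … (6 more)
river cycle of g (length 16): (-32, 48, 23), (23, 44, -36), (-36, 28, 31), (31, 34, -33), (-33, 32, 32), (32, 32, -33), (-33, 34, 31), (31, 28, -36), (-36, 44, 23), (23, 48, -32), … (6 more)
cycles differ ⇒ inequivalent

no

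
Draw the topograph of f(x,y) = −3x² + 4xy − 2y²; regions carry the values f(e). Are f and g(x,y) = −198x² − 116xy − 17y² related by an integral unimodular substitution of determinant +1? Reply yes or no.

D₁ = -8, D₂ = -8
f is negative-definite; reduce −f:
−f: translate: b→2 (≡-4 mod 6), so (3,-4,2)→(3,2,1)
−f: flip: (3,2,1)→(1,-2,3)
−f: translate: b→0 (≡-2 mod 2), so (1,-2,3)→(1,0,2)
−f: reduced (well bottom): (1,0,2) with a≤c, −a<b≤a
flip sign back: reduced form of f is (-1,0,-2)
g is negative-definite; reduce −g:
−g: flip: (198,116,17)→(17,-116,198)
−g: translate: b→-14 (≡-116 mod 34), so (17,-116,198)→(17,-14,3)
−g: flip: (17,-14,3)→(3,14,17)
−g: translate: b→2 (≡14 mod 6), so (3,14,17)→(3,2,1)
−g: flip: (3,2,1)→(1,-2,3)
−g: translate: b→0 (≡-2 mod 2), so (1,-2,3)→(1,0,2)
−g: reduced (well bottom): (1,0,2) with a≤c, −a<b≤a
flip sign back: reduced form of g is (-1,0,-2)
reduced forms (-1, 0, -2) vs (-1, 0, -2) ⇒ equivalent

yes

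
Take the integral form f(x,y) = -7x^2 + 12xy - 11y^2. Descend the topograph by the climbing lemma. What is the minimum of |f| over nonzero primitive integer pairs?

translate: b→2 (≡-12 mod 14), so (7,-12,11)→(7,2,6)
flip: (7,2,6)→(6,-2,7)
reduced (well bottom): (6,-2,7) with a≤c, −a<b≤a
well minimum |f| = |-6| = 6 (negative-definite)

6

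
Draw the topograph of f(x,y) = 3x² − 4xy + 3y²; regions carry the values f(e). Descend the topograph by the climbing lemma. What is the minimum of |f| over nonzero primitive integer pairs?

translate: b→2 (≡-4 mod 6), so (3,-4,3)→(3,2,2)
flip: (3,2,2)→(2,-2,3)
translate: b→2 (≡-2 mod 4), so (2,-2,3)→(2,2,3)
reduced (well bottom): (2,2,3) with a≤c, −a<b≤a
well minimum = a = 2

2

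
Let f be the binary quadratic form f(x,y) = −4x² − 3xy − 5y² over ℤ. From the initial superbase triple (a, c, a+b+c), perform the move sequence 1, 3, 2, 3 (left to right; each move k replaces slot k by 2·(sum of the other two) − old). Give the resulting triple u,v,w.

start (-4,-5,-12) = (f(1,0),f(0,1),f(1,1))
replace slot 1: 2·((-5)+(-12)) − (-4) = -30 → (-30,-5,-12)
replace slot 3: 2·((-30)+(-5)) − (-12) = -58 → (-30,-5,-58)
replace slot 2: 2·((-30)+(-58)) − (-5) = -171 → (-30,-171,-58)
replace slot 3: 2·((-30)+(-171)) − (-58) = -344 → (-30,-171,-344)

-30,-171,-344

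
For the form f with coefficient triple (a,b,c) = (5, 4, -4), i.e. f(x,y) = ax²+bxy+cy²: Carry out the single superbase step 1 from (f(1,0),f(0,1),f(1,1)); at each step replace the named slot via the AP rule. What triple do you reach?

start (5,-4,5) = (f(1,0),f(0,1),f(1,1))
replace slot 1: 2·((-4)+5) − 5 = -3 → (-3,-4,5)

-3,-4,5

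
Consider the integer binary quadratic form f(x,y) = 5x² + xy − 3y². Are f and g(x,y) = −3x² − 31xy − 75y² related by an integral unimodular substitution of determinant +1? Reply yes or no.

D₁ = 61, D₂ = 61
river cycle of f (length 6): (-3, 5, 3), (3, 7, -1), (-1, 7, 3), (3, 5, -3), (-3, 7, 1), (1, 7, -3)
river cycle of g (length 6): (-3, 5, 3), (3, 7, -1), (-1, 7, 3), (3, 5, -3), (-3, 7, 1), (1, 7, -3)
cycles coincide ⇒ equivalent

yes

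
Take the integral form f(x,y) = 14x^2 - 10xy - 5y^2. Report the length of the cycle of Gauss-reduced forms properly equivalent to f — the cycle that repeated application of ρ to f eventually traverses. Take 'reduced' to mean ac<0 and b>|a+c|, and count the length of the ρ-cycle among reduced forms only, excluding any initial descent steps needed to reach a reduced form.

D = 380, ⌊√D⌋ = 19
descent: ρ → (-5,10,14)  [lands on river]
river: ρ → (14,18,-1)
river: ρ → (-1,18,14)
river: ρ → (14,10,-5)
ρ-cycle length = 4 (tail of 1 descent step not counted)

4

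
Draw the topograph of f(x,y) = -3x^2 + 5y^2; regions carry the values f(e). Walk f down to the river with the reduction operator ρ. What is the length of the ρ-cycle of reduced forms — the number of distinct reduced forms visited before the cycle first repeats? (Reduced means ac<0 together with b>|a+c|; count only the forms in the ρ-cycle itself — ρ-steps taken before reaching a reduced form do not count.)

D = 60, ⌊√D⌋ = 7
descent: ρ → (5,0,-3)
descent: ρ → (-3,6,2)  [lands on river]
river: ρ → (2,6,-3)
ρ-cycle length = 2 (tail of 2 descent steps not counted)

2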